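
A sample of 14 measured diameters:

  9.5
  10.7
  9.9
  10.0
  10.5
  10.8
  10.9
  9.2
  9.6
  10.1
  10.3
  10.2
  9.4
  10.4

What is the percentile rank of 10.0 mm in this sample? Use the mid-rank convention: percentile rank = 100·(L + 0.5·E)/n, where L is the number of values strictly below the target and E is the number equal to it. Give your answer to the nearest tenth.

Sorted: 9.2, 9.4, 9.5, 9.6, 9.9, 10.0, 10.1, 10.2, 10.3, 10.4, 10.5, 10.7, 10.8, 10.9.
Count below 10.0: L = 5; count equal: E = 1; n = 14.
Percentile rank = 100·(5 + 0.5·1)/14 = 100·5.5/14 = 39.29.

39.3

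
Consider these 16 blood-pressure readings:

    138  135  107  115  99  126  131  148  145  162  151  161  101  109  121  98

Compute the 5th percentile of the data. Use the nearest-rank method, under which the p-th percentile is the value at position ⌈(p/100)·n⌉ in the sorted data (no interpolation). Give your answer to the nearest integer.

Sorted: 98, 99, 101, 107, 109, 115, 121, 126, 131, 135, 138, 145, 148, 151, 161, 162.
n = 16.
Position = ⌈5/100 · 16⌉ = ⌈0.8⌉ = 1.
The value at rank 1 is 98.

98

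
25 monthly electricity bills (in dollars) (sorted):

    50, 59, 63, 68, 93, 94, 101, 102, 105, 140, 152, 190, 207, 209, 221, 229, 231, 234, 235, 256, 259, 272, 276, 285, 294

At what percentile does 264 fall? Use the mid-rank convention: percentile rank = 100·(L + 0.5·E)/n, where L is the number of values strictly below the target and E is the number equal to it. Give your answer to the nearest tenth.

84.0

Count below 264: L = 21; count equal: E = 0; n = 25.
Percentile rank = 100·(21 + 0.5·0)/25 = 100·21/25 = 84.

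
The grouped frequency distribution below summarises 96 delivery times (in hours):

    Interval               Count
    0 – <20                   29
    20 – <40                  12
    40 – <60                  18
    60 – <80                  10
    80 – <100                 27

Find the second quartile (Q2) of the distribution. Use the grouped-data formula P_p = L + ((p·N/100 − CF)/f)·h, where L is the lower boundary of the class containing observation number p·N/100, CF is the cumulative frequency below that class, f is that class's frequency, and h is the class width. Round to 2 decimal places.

N = 96; target position k = 50/100 · 96 = 48.
Cumulative frequencies: 29, 41, 59, 69, 96.
Observation 48 falls in the class 40 – <60.
L = 40, CF = 41, f = 18, h = 20.
P50 = 40 + ((48 − 41)/18)·20 = 40 + 7.77778 = 47.7778.

47.78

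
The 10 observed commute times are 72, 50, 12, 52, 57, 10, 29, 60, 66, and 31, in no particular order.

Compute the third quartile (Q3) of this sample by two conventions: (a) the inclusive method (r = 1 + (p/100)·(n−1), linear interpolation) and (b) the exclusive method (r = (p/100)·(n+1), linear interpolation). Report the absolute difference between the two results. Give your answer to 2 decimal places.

2.25

Sorted: 10, 12, 29, 31, 50, 52, 57, 60, 66, 72.
n = 10.
(a) r = 7.75; between ranks 7 (57) and 8 (60): 59.25.
(b) r = 8.25; between ranks 8 (60) and 9 (66): 61.5.
|59.25 − 61.5| = 2.25.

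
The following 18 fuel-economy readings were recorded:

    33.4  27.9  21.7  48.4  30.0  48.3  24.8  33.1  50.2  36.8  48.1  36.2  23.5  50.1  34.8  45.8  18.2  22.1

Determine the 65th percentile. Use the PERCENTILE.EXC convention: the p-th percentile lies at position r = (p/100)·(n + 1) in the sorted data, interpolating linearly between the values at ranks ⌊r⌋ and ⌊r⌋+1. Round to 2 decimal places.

Sorted: 18.2, 21.7, 22.1, 23.5, 24.8, 27.9, 30.0, 33.1, 33.4, 34.8, 36.2, 36.8, 45.8, 48.1, 48.3, 48.4, 50.1, 50.2.
n = 18.
r = (65/100)·(18 + 1) = 12.35.
Rank 12 is 36.8 and rank 13 is 45.8.
Interpolate: 36.8 + 0.35·(45.8 − 36.8) = 36.8 + 0.35·9 = 39.95.

39.95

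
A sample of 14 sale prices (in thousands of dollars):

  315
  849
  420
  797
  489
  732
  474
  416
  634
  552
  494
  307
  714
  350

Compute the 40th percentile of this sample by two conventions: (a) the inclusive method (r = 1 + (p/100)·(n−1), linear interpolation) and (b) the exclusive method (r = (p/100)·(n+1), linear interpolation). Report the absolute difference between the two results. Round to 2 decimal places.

Sorted: 307, 315, 350, 416, 420, 474, 489, 494, 552, 634, 714, 732, 797, 849.
n = 14.
(a) r = 6.2; between ranks 6 (474) and 7 (489): 477.
(b) r = 6 → value at rank 6 = 474.
|477 − 474| = 3.

3.00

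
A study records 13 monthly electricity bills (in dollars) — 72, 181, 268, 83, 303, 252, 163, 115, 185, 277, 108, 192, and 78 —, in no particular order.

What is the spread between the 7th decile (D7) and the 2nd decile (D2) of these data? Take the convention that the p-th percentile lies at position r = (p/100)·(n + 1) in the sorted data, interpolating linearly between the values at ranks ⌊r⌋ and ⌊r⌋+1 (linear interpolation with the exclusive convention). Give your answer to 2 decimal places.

158.00

Sorted: 72, 78, 83, 108, 115, 163, 181, 185, 192, 252, 268, 277, 303.
n = 13.
P20: r = 2.8; ranks 2–3 are 78, 83; interpolating gives 82.
P70: r = 9.8; ranks 9–10 are 192, 252; interpolating gives 240.
Difference: 240 − 82 = 158.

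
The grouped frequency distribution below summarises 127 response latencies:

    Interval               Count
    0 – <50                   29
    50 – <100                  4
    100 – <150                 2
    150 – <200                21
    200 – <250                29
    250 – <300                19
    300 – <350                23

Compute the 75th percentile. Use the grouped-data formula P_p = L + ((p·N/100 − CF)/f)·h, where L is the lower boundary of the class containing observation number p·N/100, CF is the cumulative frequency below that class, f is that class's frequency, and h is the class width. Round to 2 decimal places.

276.97

N = 127; target position k = 75/100 · 127 = 95.25.
Cumulative frequencies: 29, 33, 35, 56, 85, 104, 127.
Observation 95.25 falls in the class 250 – <300.
L = 250, CF = 85, f = 19, h = 50.
P75 = 250 + ((95.25 − 85)/19)·50 = 250 + 26.9737 = 276.974.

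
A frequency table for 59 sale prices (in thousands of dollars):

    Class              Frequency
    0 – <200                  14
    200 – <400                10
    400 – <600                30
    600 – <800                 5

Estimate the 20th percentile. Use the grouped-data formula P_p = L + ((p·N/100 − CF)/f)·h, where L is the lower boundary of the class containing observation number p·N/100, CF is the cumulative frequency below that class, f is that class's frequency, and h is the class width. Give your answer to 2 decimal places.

168.57

N = 59; target position k = 20/100 · 59 = 11.8.
Cumulative frequencies: 14, 24, 54, 59.
Observation 11.8 falls in the class 0 – <200.
L = 0, CF = 0, f = 14, h = 200.
P20 = 0 + ((11.8 − 0)/14)·200 = 0 + 168.571 = 168.571.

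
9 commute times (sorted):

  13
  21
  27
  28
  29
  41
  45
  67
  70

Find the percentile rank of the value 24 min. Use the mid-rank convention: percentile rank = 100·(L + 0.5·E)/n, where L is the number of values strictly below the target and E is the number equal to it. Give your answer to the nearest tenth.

Count below 24: L = 2; count equal: E = 0; n = 9.
Percentile rank = 100·(2 + 0.5·0)/9 = 100·2/9 = 22.22.

22.2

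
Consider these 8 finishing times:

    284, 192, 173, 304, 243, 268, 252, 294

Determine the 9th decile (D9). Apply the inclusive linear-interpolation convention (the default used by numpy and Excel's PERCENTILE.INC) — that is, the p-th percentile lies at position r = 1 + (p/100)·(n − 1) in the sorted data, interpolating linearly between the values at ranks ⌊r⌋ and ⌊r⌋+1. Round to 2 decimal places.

Sorted: 173, 192, 243, 252, 268, 284, 294, 304.
n = 8.
r = 1 + (90/100)·(8 − 1) = 1 + 6.3 = 7.3.
Rank 7 is 294 and rank 8 is 304.
Interpolate: 294 + 0.3·(304 − 294) = 294 + 0.3·10 = 297.

297.00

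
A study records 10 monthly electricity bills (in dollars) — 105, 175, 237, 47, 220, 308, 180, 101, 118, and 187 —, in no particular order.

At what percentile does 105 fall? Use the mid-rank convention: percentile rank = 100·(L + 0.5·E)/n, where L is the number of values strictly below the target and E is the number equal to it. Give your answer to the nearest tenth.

Sorted: 47, 101, 105, 118, 175, 180, 187, 220, 237, 308.
Count below 105: L = 2; count equal: E = 1; n = 10.
Percentile rank = 100·(2 + 0.5·1)/10 = 100·2.5/10 = 25.

25.0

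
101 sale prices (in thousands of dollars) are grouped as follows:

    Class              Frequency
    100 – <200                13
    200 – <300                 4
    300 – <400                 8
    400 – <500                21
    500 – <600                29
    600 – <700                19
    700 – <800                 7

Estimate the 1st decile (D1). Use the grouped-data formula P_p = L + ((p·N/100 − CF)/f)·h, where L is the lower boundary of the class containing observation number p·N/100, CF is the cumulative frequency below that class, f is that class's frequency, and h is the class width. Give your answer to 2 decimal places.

N = 101; target position k = 10/100 · 101 = 10.1.
Cumulative frequencies: 13, 17, 25, 46, 75, 94, 101.
Observation 10.1 falls in the class 100 – <200.
L = 100, CF = 0, f = 13, h = 100.
P10 = 100 + ((10.1 − 0)/13)·100 = 100 + 77.6923 = 177.692.

177.69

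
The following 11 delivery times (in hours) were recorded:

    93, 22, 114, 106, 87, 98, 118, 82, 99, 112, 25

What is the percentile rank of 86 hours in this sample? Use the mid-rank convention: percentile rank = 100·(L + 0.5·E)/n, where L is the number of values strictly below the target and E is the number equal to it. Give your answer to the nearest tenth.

27.3

Sorted: 22, 25, 82, 87, 93, 98, 99, 106, 112, 114, 118.
Count below 86: L = 3; count equal: E = 0; n = 11.
Percentile rank = 100·(3 + 0.5·0)/11 = 100·3/11 = 27.27.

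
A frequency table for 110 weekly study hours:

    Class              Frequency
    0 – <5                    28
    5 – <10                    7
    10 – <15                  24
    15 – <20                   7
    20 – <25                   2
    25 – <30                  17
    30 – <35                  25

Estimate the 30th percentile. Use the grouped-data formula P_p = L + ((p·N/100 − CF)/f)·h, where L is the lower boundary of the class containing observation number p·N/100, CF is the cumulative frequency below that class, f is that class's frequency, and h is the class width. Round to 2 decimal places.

N = 110; target position k = 30/100 · 110 = 33.
Cumulative frequencies: 28, 35, 59, 66, 68, 85, 110.
Observation 33 falls in the class 5 – <10.
L = 5, CF = 28, f = 7, h = 5.
P30 = 5 + ((33 − 28)/7)·5 = 5 + 3.57143 = 8.57143.

8.57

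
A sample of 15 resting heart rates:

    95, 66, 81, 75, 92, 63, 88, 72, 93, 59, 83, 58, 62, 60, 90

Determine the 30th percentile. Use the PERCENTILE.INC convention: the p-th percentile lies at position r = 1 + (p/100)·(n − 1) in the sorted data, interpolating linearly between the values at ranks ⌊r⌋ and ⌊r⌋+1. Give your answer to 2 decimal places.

63.60

Sorted: 58, 59, 60, 62, 63, 66, 72, 75, 81, 83, 88, 90, 92, 93, 95.
n = 15.
r = 1 + (30/100)·(15 − 1) = 1 + 4.2 = 5.2.
Rank 5 is 63 and rank 6 is 66.
Interpolate: 63 + 0.2·(66 − 63) = 63 + 0.2·3 = 63.6.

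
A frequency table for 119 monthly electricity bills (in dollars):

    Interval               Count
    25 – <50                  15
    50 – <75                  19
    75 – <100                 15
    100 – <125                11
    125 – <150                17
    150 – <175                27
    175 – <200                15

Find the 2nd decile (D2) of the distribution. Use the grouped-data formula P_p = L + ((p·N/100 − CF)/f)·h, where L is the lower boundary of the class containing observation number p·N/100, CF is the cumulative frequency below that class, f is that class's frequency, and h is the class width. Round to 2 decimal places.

N = 119; target position k = 20/100 · 119 = 23.8.
Cumulative frequencies: 15, 34, 49, 60, 77, 104, 119.
Observation 23.8 falls in the class 50 – <75.
L = 50, CF = 15, f = 19, h = 25.
P20 = 50 + ((23.8 − 15)/19)·25 = 50 + 11.5789 = 61.5789.

61.58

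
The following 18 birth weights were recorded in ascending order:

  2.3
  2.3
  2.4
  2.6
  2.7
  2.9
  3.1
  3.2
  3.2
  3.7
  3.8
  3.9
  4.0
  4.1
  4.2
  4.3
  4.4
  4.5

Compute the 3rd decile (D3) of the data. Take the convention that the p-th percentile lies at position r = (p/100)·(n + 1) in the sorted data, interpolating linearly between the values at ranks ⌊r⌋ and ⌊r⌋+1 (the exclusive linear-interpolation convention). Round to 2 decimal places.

2.84

n = 18.
r = (30/100)·(18 + 1) = 5.7.
Rank 5 is 2.7 and rank 6 is 2.9.
Interpolate: 2.7 + 0.7·(2.9 − 2.7) = 2.7 + 0.7·0.2 = 2.84.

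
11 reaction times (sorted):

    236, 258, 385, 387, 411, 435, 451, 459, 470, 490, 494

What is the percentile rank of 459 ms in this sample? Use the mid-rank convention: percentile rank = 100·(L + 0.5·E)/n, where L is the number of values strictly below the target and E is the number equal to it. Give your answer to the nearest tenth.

Count below 459: L = 7; count equal: E = 1; n = 11.
Percentile rank = 100·(7 + 0.5·1)/11 = 100·7.5/11 = 68.18.

68.2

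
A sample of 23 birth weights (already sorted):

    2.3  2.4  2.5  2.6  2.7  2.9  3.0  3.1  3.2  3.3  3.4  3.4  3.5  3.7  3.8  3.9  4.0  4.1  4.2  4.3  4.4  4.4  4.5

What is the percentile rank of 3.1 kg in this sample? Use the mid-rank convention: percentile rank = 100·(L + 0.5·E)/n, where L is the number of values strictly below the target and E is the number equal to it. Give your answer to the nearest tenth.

32.6

Count below 3.1: L = 7; count equal: E = 1; n = 23.
Percentile rank = 100·(7 + 0.5·1)/23 = 100·7.5/23 = 32.61.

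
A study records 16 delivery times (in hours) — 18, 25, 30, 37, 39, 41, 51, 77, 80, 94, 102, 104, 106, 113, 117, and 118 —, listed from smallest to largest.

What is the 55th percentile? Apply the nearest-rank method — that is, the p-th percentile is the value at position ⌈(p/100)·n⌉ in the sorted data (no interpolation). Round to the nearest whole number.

80

n = 16.
Position = ⌈55/100 · 16⌉ = ⌈8.8⌉ = 9.
The value at rank 9 is 80.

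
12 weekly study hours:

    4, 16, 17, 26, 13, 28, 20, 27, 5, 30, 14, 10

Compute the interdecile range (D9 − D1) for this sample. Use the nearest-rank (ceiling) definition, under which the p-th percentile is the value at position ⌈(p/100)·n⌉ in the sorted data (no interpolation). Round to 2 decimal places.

23.00

Sorted: 4, 5, 10, 13, 14, 16, 17, 20, 26, 27, 28, 30.
n = 12.
P10: rank ⌈10/100·12⌉ = 2 → 5.
P90: rank ⌈90/100·12⌉ = 11 → 28.
Difference: 28 − 5 = 23.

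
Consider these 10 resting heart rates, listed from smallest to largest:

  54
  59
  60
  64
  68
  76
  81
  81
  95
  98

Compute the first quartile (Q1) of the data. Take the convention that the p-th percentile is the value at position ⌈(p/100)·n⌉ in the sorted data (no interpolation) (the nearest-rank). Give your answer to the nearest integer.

n = 10.
Position = ⌈25/100 · 10⌉ = ⌈2.5⌉ = 3.
The value at rank 3 is 60.

60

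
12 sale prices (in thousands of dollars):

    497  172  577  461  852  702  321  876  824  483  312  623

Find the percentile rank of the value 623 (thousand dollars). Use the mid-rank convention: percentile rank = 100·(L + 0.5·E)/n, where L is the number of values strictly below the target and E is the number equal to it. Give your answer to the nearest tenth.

62.5

Sorted: 172, 312, 321, 461, 483, 497, 577, 623, 702, 824, 852, 876.
Count below 623: L = 7; count equal: E = 1; n = 12.
Percentile rank = 100·(7 + 0.5·1)/12 = 100·7.5/12 = 62.5.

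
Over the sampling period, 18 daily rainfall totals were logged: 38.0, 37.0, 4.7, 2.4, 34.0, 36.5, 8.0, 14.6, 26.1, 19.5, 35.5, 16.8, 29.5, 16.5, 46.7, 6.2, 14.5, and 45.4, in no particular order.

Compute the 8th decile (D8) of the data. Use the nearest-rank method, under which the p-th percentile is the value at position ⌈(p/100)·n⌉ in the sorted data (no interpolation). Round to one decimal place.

37.0

Sorted: 2.4, 4.7, 6.2, 8.0, 14.5, 14.6, 16.5, 16.8, 19.5, 26.1, 29.5, 34.0, 35.5, 36.5, 37.0, 38.0, 45.4, 46.7.
n = 18.
Position = ⌈80/100 · 18⌉ = ⌈14.4⌉ = 15.
The value at rank 15 is 37.0.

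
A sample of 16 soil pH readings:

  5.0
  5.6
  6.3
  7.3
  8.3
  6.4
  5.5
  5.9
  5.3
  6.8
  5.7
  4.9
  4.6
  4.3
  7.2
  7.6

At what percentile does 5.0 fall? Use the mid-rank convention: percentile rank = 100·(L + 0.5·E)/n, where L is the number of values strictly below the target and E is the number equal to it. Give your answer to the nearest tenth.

Sorted: 4.3, 4.6, 4.9, 5.0, 5.3, 5.5, 5.6, 5.7, 5.9, 6.3, 6.4, 6.8, 7.2, 7.3, 7.6, 8.3.
Count below 5.0: L = 3; count equal: E = 1; n = 16.
Percentile rank = 100·(3 + 0.5·1)/16 = 100·3.5/16 = 21.88.

21.9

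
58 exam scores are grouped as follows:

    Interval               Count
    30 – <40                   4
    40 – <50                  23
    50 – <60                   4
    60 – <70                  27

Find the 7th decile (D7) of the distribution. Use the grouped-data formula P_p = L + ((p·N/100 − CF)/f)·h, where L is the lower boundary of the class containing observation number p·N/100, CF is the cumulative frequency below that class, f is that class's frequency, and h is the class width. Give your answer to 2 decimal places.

N = 58; target position k = 70/100 · 58 = 40.6.
Cumulative frequencies: 4, 27, 31, 58.
Observation 40.6 falls in the class 60 – <70.
L = 60, CF = 31, f = 27, h = 10.
P70 = 60 + ((40.6 − 31)/27)·10 = 60 + 3.55556 = 63.5556.

63.56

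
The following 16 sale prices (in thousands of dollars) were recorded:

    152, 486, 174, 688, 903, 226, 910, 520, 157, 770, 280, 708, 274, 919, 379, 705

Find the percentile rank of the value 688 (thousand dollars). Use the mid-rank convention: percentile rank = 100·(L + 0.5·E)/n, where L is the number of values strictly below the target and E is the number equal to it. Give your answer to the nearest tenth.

Sorted: 152, 157, 174, 226, 274, 280, 379, 486, 520, 688, 705, 708, 770, 903, 910, 919.
Count below 688: L = 9; count equal: E = 1; n = 16.
Percentile rank = 100·(9 + 0.5·1)/16 = 100·9.5/16 = 59.38.

59.4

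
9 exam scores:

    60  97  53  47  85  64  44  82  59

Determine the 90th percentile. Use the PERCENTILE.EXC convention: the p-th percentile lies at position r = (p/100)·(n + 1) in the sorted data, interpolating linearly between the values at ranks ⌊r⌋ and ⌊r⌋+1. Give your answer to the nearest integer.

Sorted: 44, 47, 53, 59, 60, 64, 82, 85, 97.
n = 9.
r = (90/100)·(9 + 1) = 9.
r is an integer, so P90 is the value at rank 9: 97.

97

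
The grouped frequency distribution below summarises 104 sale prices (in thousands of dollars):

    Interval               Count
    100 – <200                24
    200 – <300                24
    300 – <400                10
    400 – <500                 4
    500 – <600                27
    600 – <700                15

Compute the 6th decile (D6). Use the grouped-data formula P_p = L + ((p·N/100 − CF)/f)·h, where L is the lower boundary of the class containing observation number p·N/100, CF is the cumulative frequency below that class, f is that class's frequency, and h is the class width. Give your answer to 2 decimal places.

N = 104; target position k = 60/100 · 104 = 62.4.
Cumulative frequencies: 24, 48, 58, 62, 89, 104.
Observation 62.4 falls in the class 500 – <600.
L = 500, CF = 62, f = 27, h = 100.
P60 = 500 + ((62.4 − 62)/27)·100 = 500 + 1.48148 = 501.481.

501.48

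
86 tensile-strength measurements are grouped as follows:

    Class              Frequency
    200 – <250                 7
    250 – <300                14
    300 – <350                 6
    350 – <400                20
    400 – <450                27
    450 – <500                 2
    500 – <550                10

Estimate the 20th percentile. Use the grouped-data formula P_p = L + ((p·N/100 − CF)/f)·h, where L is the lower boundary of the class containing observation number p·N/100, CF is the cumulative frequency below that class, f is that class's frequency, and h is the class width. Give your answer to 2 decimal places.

286.43

N = 86; target position k = 20/100 · 86 = 17.2.
Cumulative frequencies: 7, 21, 27, 47, 74, 76, 86.
Observation 17.2 falls in the class 250 – <300.
L = 250, CF = 7, f = 14, h = 50.
P20 = 250 + ((17.2 − 7)/14)·50 = 250 + 36.4286 = 286.429.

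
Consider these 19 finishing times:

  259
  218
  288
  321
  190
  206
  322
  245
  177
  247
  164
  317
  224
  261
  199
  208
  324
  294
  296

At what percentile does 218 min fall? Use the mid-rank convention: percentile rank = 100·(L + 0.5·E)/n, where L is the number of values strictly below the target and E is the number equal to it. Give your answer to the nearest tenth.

34.2

Sorted: 164, 177, 190, 199, 206, 208, 218, 224, 245, 247, 259, 261, 288, 294, 296, 317, 321, 322, 324.
Count below 218: L = 6; count equal: E = 1; n = 19.
Percentile rank = 100·(6 + 0.5·1)/19 = 100·6.5/19 = 34.21.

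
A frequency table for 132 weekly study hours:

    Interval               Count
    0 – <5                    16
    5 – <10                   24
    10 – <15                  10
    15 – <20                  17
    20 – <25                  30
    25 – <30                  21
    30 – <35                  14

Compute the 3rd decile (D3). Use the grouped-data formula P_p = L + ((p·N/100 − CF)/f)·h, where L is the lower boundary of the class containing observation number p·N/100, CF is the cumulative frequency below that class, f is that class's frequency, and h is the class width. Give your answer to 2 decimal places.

9.92

N = 132; target position k = 30/100 · 132 = 39.6.
Cumulative frequencies: 16, 40, 50, 67, 97, 118, 132.
Observation 39.6 falls in the class 5 – <10.
L = 5, CF = 16, f = 24, h = 5.
P30 = 5 + ((39.6 − 16)/24)·5 = 5 + 4.91667 = 9.91667.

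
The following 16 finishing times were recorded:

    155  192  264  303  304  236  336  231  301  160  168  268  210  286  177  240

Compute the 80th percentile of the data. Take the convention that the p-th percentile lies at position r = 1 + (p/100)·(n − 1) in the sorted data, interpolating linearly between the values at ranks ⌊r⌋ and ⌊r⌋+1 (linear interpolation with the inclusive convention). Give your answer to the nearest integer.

Sorted: 155, 160, 168, 177, 192, 210, 231, 236, 240, 264, 268, 286, 301, 303, 304, 336.
n = 16.
r = 1 + (80/100)·(16 − 1) = 1 + 12 = 13.
r is an integer, so P80 is the value at rank 13: 301.

301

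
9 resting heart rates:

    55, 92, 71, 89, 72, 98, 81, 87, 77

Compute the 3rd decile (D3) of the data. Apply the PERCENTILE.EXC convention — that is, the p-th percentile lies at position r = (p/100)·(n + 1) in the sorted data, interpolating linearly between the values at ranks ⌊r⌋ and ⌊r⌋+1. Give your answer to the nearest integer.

Sorted: 55, 71, 72, 77, 81, 87, 89, 92, 98.
n = 9.
r = (30/100)·(9 + 1) = 3.
r is an integer, so P30 is the value at rank 3: 72.

72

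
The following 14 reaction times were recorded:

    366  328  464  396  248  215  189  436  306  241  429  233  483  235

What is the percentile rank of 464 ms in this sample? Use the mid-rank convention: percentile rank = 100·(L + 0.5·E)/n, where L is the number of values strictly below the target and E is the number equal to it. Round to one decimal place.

Sorted: 189, 215, 233, 235, 241, 248, 306, 328, 366, 396, 429, 436, 464, 483.
Count below 464: L = 12; count equal: E = 1; n = 14.
Percentile rank = 100·(12 + 0.5·1)/14 = 100·12.5/14 = 89.29.

89.3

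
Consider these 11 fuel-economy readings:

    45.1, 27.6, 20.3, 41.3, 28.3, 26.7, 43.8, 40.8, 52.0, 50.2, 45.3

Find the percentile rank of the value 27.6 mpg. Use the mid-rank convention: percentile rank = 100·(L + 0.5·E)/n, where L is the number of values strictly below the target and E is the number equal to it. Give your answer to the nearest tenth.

Sorted: 20.3, 26.7, 27.6, 28.3, 40.8, 41.3, 43.8, 45.1, 45.3, 50.2, 52.0.
Count below 27.6: L = 2; count equal: E = 1; n = 11.
Percentile rank = 100·(2 + 0.5·1)/11 = 100·2.5/11 = 22.73.

22.7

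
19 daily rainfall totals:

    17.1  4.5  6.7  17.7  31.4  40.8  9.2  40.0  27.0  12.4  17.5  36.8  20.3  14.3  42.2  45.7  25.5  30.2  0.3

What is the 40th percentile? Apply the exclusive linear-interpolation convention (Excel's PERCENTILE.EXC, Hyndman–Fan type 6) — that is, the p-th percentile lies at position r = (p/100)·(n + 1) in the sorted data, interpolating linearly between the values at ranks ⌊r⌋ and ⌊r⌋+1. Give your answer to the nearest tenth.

17.5

Sorted: 0.3, 4.5, 6.7, 9.2, 12.4, 14.3, 17.1, 17.5, 17.7, 20.3, 25.5, 27.0, 30.2, 31.4, 36.8, 40.0, 40.8, 42.2, 45.7.
n = 19.
r = (40/100)·(19 + 1) = 8.
r is an integer, so P40 is the value at rank 8: 17.5.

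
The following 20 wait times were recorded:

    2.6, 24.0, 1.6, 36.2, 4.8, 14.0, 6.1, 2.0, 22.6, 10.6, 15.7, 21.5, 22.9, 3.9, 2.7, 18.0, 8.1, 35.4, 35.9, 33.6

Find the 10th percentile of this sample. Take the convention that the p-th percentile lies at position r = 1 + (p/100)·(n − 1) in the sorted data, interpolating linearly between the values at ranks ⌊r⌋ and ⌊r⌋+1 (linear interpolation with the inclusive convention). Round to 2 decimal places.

2.54

Sorted: 1.6, 2.0, 2.6, 2.7, 3.9, 4.8, 6.1, 8.1, 10.6, 14.0, 15.7, 18.0, 21.5, 22.6, 22.9, 24.0, 33.6, 35.4, 35.9, 36.2.
n = 20.
r = 1 + (10/100)·(20 − 1) = 1 + 1.9 = 2.9.
Rank 2 is 2.0 and rank 3 is 2.6.
Interpolate: 2.0 + 0.9·(2.6 − 2.0) = 2.0 + 0.9·0.6 = 2.54.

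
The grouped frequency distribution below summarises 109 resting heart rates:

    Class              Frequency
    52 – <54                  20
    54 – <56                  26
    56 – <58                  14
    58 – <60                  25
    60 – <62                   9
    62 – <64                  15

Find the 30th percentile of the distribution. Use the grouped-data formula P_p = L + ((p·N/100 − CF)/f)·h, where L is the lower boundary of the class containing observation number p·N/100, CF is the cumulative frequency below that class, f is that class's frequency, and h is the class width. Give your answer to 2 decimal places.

54.98

N = 109; target position k = 30/100 · 109 = 32.7.
Cumulative frequencies: 20, 46, 60, 85, 94, 109.
Observation 32.7 falls in the class 54 – <56.
L = 54, CF = 20, f = 26, h = 2.
P30 = 54 + ((32.7 − 20)/26)·2 = 54 + 0.976923 = 54.9769.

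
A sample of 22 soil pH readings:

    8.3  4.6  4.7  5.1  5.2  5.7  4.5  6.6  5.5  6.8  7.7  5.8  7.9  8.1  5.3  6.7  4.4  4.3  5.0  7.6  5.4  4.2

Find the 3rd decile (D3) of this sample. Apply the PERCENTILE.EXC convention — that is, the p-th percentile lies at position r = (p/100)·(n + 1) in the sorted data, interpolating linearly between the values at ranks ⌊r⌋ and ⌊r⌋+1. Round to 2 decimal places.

4.97

Sorted: 4.2, 4.3, 4.4, 4.5, 4.6, 4.7, 5.0, 5.1, 5.2, 5.3, 5.4, 5.5, 5.7, 5.8, 6.6, 6.7, 6.8, 7.6, 7.7, 7.9, 8.1, 8.3.
n = 22.
r = (30/100)·(22 + 1) = 6.9.
Rank 6 is 4.7 and rank 7 is 5.0.
Interpolate: 4.7 + 0.9·(5.0 − 4.7) = 4.7 + 0.9·0.3 = 4.97.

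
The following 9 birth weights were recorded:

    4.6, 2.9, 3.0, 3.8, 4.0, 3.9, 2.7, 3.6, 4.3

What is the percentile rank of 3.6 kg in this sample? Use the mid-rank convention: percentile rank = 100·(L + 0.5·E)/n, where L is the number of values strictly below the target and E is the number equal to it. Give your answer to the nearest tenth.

Sorted: 2.7, 2.9, 3.0, 3.6, 3.8, 3.9, 4.0, 4.3, 4.6.
Count below 3.6: L = 3; count equal: E = 1; n = 9.
Percentile rank = 100·(3 + 0.5·1)/9 = 100·3.5/9 = 38.89.

38.9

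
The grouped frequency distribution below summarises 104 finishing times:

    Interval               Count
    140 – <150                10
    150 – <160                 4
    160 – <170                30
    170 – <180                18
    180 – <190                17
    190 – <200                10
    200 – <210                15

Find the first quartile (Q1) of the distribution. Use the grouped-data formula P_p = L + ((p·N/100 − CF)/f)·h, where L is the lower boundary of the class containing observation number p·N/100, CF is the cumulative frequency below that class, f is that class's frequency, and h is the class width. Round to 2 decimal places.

N = 104; target position k = 25/100 · 104 = 26.
Cumulative frequencies: 10, 14, 44, 62, 79, 89, 104.
Observation 26 falls in the class 160 – <170.
L = 160, CF = 14, f = 30, h = 10.
P25 = 160 + ((26 − 14)/30)·10 = 160 + 4 = 164.

164.00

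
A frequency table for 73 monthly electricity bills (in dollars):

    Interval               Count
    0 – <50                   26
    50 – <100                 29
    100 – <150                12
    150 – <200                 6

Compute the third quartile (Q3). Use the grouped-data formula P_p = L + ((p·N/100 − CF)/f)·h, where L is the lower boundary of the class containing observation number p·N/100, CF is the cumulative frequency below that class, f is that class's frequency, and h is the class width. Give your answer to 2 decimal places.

N = 73; target position k = 75/100 · 73 = 54.75.
Cumulative frequencies: 26, 55, 67, 73.
Observation 54.75 falls in the class 50 – <100.
L = 50, CF = 26, f = 29, h = 50.
P75 = 50 + ((54.75 − 26)/29)·50 = 50 + 49.569 = 99.569.

99.57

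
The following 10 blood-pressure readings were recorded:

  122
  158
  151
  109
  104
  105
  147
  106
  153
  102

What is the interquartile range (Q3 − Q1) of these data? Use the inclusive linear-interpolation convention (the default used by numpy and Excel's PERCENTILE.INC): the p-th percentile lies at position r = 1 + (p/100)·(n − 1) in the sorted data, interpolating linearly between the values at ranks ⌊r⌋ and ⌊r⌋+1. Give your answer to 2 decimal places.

44.75

Sorted: 102, 104, 105, 106, 109, 122, 147, 151, 153, 158.
n = 10.
P25: r = 3.25; ranks 3–4 are 105, 106; interpolating gives 105.25.
P75: r = 7.75; ranks 7–8 are 147, 151; interpolating gives 150.
Difference: 150 − 105.25 = 44.75.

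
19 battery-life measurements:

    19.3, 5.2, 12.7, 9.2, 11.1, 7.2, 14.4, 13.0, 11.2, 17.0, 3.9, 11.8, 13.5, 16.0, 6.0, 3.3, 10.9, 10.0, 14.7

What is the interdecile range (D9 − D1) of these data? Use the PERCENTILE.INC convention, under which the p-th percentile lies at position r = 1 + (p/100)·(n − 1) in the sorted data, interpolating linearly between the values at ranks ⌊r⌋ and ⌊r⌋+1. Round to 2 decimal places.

Sorted: 3.3, 3.9, 5.2, 6.0, 7.2, 9.2, 10.0, 10.9, 11.1, 11.2, 11.8, 12.7, 13.0, 13.5, 14.4, 14.7, 16.0, 17.0, 19.3.
n = 19.
P10: r = 2.8; ranks 2–3 are 3.9, 5.2; interpolating gives 4.94.
P90: r = 17.2; ranks 17–18 are 16.0, 17.0; interpolating gives 16.2.
Difference: 16.2 − 4.94 = 11.26.

11.26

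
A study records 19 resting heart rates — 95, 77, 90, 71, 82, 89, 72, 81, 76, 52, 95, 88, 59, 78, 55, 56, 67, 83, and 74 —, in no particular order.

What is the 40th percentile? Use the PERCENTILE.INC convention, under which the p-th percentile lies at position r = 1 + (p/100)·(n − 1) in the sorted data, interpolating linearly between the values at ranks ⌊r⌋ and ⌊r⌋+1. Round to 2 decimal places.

74.40

Sorted: 52, 55, 56, 59, 67, 71, 72, 74, 76, 77, 78, 81, 82, 83, 88, 89, 90, 95, 95.
n = 19.
r = 1 + (40/100)·(19 − 1) = 1 + 7.2 = 8.2.
Rank 8 is 74 and rank 9 is 76.
Interpolate: 74 + 0.2·(76 − 74) = 74 + 0.2·2 = 74.4.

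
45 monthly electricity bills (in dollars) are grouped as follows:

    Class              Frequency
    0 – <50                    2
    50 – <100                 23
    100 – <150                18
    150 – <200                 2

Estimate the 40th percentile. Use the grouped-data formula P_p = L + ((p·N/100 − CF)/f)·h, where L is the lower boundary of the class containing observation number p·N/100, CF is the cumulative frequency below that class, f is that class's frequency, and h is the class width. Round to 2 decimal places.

N = 45; target position k = 40/100 · 45 = 18.
Cumulative frequencies: 2, 25, 43, 45.
Observation 18 falls in the class 50 – <100.
L = 50, CF = 2, f = 23, h = 50.
P40 = 50 + ((18 − 2)/23)·50 = 50 + 34.7826 = 84.7826.

84.78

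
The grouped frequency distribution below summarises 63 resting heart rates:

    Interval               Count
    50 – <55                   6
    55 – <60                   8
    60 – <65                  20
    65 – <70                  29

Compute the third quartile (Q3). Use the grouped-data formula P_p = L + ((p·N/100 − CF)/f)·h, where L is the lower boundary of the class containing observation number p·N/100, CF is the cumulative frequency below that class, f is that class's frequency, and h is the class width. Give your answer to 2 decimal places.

67.28

N = 63; target position k = 75/100 · 63 = 47.25.
Cumulative frequencies: 6, 14, 34, 63.
Observation 47.25 falls in the class 65 – <70.
L = 65, CF = 34, f = 29, h = 5.
P75 = 65 + ((47.25 − 34)/29)·5 = 65 + 2.28448 = 67.2845.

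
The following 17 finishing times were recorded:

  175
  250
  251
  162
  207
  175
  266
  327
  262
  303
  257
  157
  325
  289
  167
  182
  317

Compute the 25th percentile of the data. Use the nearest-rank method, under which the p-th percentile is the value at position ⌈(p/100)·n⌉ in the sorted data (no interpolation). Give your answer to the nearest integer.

Sorted: 157, 162, 167, 175, 175, 182, 207, 250, 251, 257, 262, 266, 289, 303, 317, 325, 327.
n = 17.
Position = ⌈25/100 · 17⌉ = ⌈4.25⌉ = 5.
The value at rank 5 is 175.

175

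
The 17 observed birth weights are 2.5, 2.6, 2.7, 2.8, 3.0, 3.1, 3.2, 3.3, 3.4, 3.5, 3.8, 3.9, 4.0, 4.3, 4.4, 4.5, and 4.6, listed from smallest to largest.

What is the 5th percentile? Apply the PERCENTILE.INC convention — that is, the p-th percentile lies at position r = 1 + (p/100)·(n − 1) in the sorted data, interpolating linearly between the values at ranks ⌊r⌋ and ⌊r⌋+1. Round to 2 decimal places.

2.58

n = 17.
r = 1 + (5/100)·(17 − 1) = 1 + 0.8 = 1.8.
Rank 1 is 2.5 and rank 2 is 2.6.
Interpolate: 2.5 + 0.8·(2.6 − 2.5) = 2.5 + 0.8·0.1 = 2.58.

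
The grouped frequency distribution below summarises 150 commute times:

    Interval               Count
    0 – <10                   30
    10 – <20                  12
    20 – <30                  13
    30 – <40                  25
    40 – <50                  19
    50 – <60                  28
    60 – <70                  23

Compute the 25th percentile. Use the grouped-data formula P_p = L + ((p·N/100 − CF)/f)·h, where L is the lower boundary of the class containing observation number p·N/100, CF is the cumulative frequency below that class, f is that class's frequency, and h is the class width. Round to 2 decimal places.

N = 150; target position k = 25/100 · 150 = 37.5.
Cumulative frequencies: 30, 42, 55, 80, 99, 127, 150.
Observation 37.5 falls in the class 10 – <20.
L = 10, CF = 30, f = 12, h = 10.
P25 = 10 + ((37.5 − 30)/12)·10 = 10 + 6.25 = 16.25.

16.25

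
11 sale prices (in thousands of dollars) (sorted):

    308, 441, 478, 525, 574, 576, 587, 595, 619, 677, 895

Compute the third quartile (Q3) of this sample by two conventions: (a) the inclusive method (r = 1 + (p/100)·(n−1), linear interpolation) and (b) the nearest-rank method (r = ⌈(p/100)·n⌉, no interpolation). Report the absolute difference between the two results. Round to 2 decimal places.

n = 11.
(a) r = 8.5; between ranks 8 (595) and 9 (619): 607.
(b) the nearest-rank method: rank 9 → 619.
|607 − 619| = 12.

12.00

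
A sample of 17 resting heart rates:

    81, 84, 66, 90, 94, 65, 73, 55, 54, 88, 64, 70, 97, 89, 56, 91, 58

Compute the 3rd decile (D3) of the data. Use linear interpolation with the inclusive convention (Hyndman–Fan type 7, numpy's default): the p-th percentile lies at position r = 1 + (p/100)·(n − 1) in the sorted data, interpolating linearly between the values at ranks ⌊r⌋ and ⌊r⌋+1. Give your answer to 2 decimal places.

Sorted: 54, 55, 56, 58, 64, 65, 66, 70, 73, 81, 84, 88, 89, 90, 91, 94, 97.
n = 17.
r = 1 + (30/100)·(17 − 1) = 1 + 4.8 = 5.8.
Rank 5 is 64 and rank 6 is 65.
Interpolate: 64 + 0.8·(65 − 64) = 64 + 0.8·1 = 64.8.

64.80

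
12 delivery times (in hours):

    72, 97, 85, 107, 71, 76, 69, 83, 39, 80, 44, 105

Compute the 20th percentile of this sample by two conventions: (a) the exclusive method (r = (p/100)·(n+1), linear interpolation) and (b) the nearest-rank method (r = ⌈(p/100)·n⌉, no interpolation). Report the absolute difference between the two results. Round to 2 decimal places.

Sorted: 39, 44, 69, 71, 72, 76, 80, 83, 85, 97, 105, 107.
n = 12.
(a) r = 2.6; between ranks 2 (44) and 3 (69): 59.
(b) the nearest-rank method: rank 3 → 69.
|59 − 69| = 10.

10.00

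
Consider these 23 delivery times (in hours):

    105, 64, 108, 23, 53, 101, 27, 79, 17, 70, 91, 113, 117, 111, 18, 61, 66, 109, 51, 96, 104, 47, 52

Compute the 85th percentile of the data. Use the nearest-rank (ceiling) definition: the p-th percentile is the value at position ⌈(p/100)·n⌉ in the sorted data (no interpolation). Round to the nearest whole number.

109

Sorted: 17, 18, 23, 27, 47, 51, 52, 53, 61, 64, 66, 70, 79, 91, 96, 101, 104, 105, 108, 109, 111, 113, 117.
n = 23.
Position = ⌈85/100 · 23⌉ = ⌈19.55⌉ = 20.
The value at rank 20 is 109.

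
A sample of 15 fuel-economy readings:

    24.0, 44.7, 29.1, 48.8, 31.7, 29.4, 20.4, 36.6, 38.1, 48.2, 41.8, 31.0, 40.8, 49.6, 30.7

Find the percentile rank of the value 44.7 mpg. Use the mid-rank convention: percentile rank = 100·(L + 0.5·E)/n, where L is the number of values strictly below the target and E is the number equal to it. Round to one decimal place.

76.7

Sorted: 20.4, 24.0, 29.1, 29.4, 30.7, 31.0, 31.7, 36.6, 38.1, 40.8, 41.8, 44.7, 48.2, 48.8, 49.6.
Count below 44.7: L = 11; count equal: E = 1; n = 15.
Percentile rank = 100·(11 + 0.5·1)/15 = 100·11.5/15 = 76.67.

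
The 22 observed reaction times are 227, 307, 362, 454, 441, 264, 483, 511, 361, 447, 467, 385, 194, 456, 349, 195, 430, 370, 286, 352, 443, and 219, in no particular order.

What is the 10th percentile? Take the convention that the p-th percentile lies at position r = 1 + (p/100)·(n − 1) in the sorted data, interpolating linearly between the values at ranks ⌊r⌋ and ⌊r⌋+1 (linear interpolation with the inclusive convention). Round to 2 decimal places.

219.80

Sorted: 194, 195, 219, 227, 264, 286, 307, 349, 352, 361, 362, 370, 385, 430, 441, 443, 447, 454, 456, 467, 483, 511.
n = 22.
r = 1 + (10/100)·(22 − 1) = 1 + 2.1 = 3.1.
Rank 3 is 219 and rank 4 is 227.
Interpolate: 219 + 0.1·(227 − 219) = 219 + 0.1·8 = 219.8.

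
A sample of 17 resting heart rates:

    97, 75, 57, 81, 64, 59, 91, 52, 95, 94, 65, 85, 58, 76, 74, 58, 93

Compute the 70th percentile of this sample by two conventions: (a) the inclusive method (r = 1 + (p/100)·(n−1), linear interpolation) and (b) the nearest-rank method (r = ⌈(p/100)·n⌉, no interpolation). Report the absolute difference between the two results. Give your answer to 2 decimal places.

Sorted: 52, 57, 58, 58, 59, 64, 65, 74, 75, 76, 81, 85, 91, 93, 94, 95, 97.
n = 17.
(a) r = 12.2; between ranks 12 (85) and 13 (91): 86.2.
(b) the nearest-rank method: rank 12 → 85.
|86.2 − 85| = 1.2.

1.20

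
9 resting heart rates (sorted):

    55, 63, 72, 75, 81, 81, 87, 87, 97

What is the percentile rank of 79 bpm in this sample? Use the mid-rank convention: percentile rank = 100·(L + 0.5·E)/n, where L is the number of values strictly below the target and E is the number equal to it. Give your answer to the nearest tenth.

44.4

Count below 79: L = 4; count equal: E = 0; n = 9.
Percentile rank = 100·(4 + 0.5·0)/9 = 100·4/9 = 44.44.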